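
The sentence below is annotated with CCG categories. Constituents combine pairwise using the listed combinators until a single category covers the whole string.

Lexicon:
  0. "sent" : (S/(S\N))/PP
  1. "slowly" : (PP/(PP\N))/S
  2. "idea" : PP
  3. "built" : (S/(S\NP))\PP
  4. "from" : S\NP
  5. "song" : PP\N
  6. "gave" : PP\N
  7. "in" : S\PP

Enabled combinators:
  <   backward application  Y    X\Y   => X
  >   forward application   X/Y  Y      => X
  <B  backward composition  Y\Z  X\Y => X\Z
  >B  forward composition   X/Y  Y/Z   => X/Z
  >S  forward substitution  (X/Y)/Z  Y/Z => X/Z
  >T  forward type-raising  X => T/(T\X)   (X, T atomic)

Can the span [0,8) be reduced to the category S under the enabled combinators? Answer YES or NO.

[0,8] S   >
  [0,6] S/(S\N)   >
    [0,1] "sent" : (S/(S\N))/PP
    [1,6] PP   >
      [1,5] PP/(PP\N)   >
        [1,2] "slowly" : (PP/(PP\N))/S
        [2,5] S   >
          [2,4] S/(S\NP)   <
            [2,3] "idea" : PP
            [3,4] "built" : (S/(S\NP))\PP
          [4,5] "from" : S\NP
      [5,6] "song" : PP\N
  [6,8] S\N   <B
    [6,7] "gave" : PP\N
    [7,8] "in" : S\PP

YES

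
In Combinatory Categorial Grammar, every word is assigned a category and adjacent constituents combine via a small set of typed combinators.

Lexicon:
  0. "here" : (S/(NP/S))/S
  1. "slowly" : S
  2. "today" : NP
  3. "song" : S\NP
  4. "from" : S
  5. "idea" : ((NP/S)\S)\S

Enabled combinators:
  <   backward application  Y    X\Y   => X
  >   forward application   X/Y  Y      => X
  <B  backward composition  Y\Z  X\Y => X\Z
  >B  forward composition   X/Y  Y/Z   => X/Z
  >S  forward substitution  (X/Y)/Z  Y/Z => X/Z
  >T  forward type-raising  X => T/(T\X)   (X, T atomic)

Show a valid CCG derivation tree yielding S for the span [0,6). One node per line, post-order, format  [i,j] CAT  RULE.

[0,6] S   >
  [0,2] S/(NP/S)   >
    [0,1] "here" : (S/(NP/S))/S
    [1,2] "slowly" : S
  [2,6] NP/S   <
    [2,4] S   >
      [2,3] S/(S\NP)   >T
        [2,3] "today" : NP
      [3,4] "song" : S\NP
    [4,6] (NP/S)\S   <
      [4,5] "from" : S
      [5,6] "idea" : ((NP/S)\S)\S

[0,1] (S/(NP/S))/S  lex  "here"
[1,2] S  lex  "slowly"
[0,2] S/(NP/S)  >  k=1
[2,3] NP  lex  "today"
[2,3] S/(S\NP)  >T
[3,4] S\NP  lex  "song"
[2,4] S  >  k=3
[4,5] S  lex  "from"
[5,6] ((NP/S)\S)\S  lex  "idea"
[4,6] (NP/S)\S  <  k=5
[2,6] NP/S  <  k=4
[0,6] S  >  k=2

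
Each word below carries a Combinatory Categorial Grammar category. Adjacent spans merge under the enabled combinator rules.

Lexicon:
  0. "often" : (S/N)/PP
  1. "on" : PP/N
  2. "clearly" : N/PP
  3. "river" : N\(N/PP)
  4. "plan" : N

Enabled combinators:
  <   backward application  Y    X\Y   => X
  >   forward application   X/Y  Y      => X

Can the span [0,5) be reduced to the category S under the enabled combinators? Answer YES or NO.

YES

[0,5] S   >
  [0,4] S/N   >
    [0,1] "often" : (S/N)/PP
    [1,4] PP   >
      [1,2] "on" : PP/N
      [2,4] N   <
        [2,3] "clearly" : N/PP
        [3,4] "river" : N\(N/PP)
  [4,5] "plan" : N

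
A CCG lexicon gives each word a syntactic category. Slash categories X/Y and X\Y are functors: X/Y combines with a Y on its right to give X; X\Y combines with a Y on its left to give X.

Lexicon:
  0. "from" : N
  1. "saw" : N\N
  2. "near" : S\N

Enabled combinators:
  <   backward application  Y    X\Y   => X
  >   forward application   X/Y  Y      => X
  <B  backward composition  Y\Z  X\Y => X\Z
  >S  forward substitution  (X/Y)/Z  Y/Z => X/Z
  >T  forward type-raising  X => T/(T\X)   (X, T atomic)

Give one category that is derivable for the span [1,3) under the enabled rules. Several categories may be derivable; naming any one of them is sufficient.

[0,3] S   <
  [0,1] "from" : N
  [1,3] S\N   <B
    [1,2] "saw" : N\N
    [2,3] "near" : S\N

S\N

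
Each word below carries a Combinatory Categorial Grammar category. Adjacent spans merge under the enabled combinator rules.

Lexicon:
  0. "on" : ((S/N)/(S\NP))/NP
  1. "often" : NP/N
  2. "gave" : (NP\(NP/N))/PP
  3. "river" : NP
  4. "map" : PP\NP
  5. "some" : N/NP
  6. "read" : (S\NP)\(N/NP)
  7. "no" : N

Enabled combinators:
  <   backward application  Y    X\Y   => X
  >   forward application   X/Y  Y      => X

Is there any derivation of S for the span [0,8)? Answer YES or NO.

[0,8] S   >
  [0,7] S/N   >
    [0,5] (S/N)/(S\NP)   >
      [0,1] "on" : ((S/N)/(S\NP))/NP
      [1,5] NP   <
        [1,2] "often" : NP/N
        [2,5] NP\(NP/N)   >
          [2,3] "gave" : (NP\(NP/N))/PP
          [3,5] PP   <
            [3,4] "river" : NP
            [4,5] "map" : PP\NP
    [5,7] S\NP   <
      [5,6] "some" : N/NP
      [6,7] "read" : (S\NP)\(N/NP)
  [7,8] "no" : N

YES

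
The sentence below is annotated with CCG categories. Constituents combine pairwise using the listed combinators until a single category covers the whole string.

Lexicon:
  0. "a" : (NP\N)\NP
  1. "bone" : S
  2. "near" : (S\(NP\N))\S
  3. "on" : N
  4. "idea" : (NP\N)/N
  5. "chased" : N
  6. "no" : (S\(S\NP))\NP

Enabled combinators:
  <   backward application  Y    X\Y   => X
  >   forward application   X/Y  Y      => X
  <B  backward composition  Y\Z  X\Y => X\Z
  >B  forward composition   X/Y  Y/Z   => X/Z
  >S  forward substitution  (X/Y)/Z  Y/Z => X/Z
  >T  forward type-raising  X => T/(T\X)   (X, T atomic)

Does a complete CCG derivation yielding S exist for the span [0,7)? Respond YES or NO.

[0,7] S   <
  [0,3] S\NP   <B
    [0,1] "a" : (NP\N)\NP
    [1,3] S\(NP\N)   <
      [1,2] "bone" : S
      [2,3] "near" : (S\(NP\N))\S
  [3,7] S\(S\NP)   <
    [3,6] NP   >
      [3,4] NP/(NP\N)   >T
        [3,4] "on" : N
      [4,6] NP\N   >
        [4,5] "idea" : (NP\N)/N
        [5,6] "chased" : N
    [6,7] "no" : (S\(S\NP))\NP

YES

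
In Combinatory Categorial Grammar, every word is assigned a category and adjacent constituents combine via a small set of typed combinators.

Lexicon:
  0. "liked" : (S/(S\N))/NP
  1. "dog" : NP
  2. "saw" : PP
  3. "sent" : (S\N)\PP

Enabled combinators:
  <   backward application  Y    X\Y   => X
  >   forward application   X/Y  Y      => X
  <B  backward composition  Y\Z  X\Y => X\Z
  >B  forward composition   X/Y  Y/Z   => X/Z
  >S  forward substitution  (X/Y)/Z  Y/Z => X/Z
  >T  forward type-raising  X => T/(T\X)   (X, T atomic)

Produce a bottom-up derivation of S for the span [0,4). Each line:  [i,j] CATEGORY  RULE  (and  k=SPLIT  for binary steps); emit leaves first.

[0,4] S   >
  [0,2] S/(S\N)   >
    [0,1] "liked" : (S/(S\N))/NP
    [1,2] "dog" : NP
  [2,4] S\N   <
    [2,3] "saw" : PP
    [3,4] "sent" : (S\N)\PP

[0,1] (S/(S\N))/NP  lex  "liked"
[1,2] NP  lex  "dog"
[0,2] S/(S\N)  >  k=1
[2,3] PP  lex  "saw"
[3,4] (S\N)\PP  lex  "sent"
[2,4] S\N  <  k=3
[0,4] S  >  k=2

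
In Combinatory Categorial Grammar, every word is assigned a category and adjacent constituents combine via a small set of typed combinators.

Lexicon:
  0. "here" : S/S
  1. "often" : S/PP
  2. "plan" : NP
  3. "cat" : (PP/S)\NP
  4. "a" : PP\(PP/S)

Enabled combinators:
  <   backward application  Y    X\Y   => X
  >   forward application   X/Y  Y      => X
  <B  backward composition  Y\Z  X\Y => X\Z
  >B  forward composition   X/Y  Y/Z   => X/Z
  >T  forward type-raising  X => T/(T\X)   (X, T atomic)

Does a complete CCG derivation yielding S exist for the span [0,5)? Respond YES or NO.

YES

[0,5] S   >
  [0,2] S/PP   >B
    [0,1] "here" : S/S
    [1,2] "often" : S/PP
  [2,5] PP   <
    [2,3] "plan" : NP
    [3,5] PP\NP   <B
      [3,4] "cat" : (PP/S)\NP
      [4,5] "a" : PP\(PP/S)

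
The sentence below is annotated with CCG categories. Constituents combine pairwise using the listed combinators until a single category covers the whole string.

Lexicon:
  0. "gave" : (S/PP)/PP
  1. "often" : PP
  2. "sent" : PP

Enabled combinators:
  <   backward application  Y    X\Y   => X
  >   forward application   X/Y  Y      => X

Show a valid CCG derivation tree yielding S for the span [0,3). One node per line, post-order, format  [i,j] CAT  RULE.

[0,3] S   >
  [0,2] S/PP   >
    [0,1] "gave" : (S/PP)/PP
    [1,2] "often" : PP
  [2,3] "sent" : PP

[0,1] (S/PP)/PP  lex  "gave"
[1,2] PP  lex  "often"
[0,2] S/PP  >  k=1
[2,3] PP  lex  "sent"
[0,3] S  >  k=2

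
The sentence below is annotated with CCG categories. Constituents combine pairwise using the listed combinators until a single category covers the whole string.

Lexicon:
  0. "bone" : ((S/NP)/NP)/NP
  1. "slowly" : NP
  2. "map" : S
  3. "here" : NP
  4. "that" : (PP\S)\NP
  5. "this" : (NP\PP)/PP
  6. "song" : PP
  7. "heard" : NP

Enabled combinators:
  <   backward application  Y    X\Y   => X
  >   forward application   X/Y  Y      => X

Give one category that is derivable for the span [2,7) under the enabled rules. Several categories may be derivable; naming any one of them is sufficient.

NP

[0,8] S   >
  [0,7] S/NP   >
    [0,2] (S/NP)/NP   >
      [0,1] "bone" : ((S/NP)/NP)/NP
      [1,2] "slowly" : NP
    [2,7] NP   <
      [2,5] PP   <
        [2,3] "map" : S
        [3,5] PP\S   <
          [3,4] "here" : NP
          [4,5] "that" : (PP\S)\NP
      [5,7] NP\PP   >
        [5,6] "this" : (NP\PP)/PP
        [6,7] "song" : PP
  [7,8] "heard" : NP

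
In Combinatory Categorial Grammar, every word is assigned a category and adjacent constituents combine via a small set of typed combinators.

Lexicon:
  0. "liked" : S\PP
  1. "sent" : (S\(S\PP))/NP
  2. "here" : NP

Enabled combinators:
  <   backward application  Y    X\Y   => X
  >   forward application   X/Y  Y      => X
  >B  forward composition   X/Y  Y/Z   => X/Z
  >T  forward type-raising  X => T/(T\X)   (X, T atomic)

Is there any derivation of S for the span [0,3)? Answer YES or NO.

[0,3] S   <
  [0,1] "liked" : S\PP
  [1,3] S\(S\PP)   >
    [1,2] "sent" : (S\(S\PP))/NP
    [2,3] "here" : NP

YES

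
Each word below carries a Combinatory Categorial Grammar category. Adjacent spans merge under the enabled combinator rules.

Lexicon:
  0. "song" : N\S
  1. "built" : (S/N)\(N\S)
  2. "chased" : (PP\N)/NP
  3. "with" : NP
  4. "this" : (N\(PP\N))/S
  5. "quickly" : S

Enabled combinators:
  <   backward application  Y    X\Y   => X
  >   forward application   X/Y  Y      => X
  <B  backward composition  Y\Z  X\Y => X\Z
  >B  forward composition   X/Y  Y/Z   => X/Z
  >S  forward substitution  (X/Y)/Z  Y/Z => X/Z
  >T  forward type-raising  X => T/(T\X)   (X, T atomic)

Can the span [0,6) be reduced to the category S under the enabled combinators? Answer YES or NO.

[0,6] S   >
  [0,2] S/N   <
    [0,1] "song" : N\S
    [1,2] "built" : (S/N)\(N\S)
  [2,6] N   <
    [2,4] PP\N   >
      [2,3] "chased" : (PP\N)/NP
      [3,4] "with" : NP
    [4,6] N\(PP\N)   >
      [4,5] "this" : (N\(PP\N))/S
      [5,6] "quickly" : S

YES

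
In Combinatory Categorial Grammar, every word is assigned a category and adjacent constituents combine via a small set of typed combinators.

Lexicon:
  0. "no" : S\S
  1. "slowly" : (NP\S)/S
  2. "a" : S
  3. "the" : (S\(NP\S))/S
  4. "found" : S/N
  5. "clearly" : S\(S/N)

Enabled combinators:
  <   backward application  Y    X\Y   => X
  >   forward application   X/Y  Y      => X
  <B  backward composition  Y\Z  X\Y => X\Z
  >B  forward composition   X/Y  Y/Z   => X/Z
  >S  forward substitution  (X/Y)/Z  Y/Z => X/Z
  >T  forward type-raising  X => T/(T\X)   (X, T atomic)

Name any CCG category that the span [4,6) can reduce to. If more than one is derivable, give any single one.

S

[0,6] S   <
  [0,3] NP\S   <B
    [0,1] "no" : S\S
    [1,3] NP\S   >
      [1,2] "slowly" : (NP\S)/S
      [2,3] "a" : S
  [3,6] S\(NP\S)   >
    [3,4] "the" : (S\(NP\S))/S
    [4,6] S   <
      [4,5] "found" : S/N
      [5,6] "clearly" : S\(S/N)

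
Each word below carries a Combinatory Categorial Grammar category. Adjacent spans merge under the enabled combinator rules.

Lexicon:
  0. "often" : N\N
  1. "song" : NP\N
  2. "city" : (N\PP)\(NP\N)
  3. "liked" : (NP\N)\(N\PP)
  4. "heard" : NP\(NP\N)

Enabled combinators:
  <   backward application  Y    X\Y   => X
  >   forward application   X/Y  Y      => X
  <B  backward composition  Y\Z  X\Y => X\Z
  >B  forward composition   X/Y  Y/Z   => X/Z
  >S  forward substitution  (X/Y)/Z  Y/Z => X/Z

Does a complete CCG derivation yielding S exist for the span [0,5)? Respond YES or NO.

NO

N\N NP\N (N\PP)\(NP\N) (NP\N)\(N\PP) NP\(NP\N)
CKY chart[0,5] = {NP}; S ∉ chart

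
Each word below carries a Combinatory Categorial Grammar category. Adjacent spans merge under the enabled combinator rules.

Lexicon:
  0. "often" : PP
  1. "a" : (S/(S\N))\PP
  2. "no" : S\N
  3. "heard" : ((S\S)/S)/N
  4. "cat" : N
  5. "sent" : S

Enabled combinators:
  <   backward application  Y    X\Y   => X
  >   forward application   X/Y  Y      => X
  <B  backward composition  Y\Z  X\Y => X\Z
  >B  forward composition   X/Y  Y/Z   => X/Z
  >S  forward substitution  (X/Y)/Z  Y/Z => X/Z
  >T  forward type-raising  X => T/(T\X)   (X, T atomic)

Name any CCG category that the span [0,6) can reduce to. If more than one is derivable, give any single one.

[0,6] S   >
  [0,2] S/(S\N)   <
    [0,1] "often" : PP
    [1,2] "a" : (S/(S\N))\PP
  [2,6] S\N   <B
    [2,3] "no" : S\N
    [3,6] S\S   >
      [3,5] (S\S)/S   >
        [3,4] "heard" : ((S\S)/S)/N
        [4,5] "cat" : N
      [5,6] "sent" : S

S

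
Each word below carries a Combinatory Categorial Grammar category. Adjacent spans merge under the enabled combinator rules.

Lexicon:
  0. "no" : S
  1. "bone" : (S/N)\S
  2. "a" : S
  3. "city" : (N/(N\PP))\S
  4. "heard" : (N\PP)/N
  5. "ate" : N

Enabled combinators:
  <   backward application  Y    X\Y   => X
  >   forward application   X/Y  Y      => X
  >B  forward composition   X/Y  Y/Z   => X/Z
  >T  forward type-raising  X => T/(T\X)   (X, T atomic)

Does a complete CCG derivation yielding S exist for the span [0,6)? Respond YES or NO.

YES

[0,6] S   >
  [0,2] S/N   <
    [0,1] "no" : S
    [1,2] "bone" : (S/N)\S
  [2,6] N   >
    [2,4] N/(N\PP)   <
      [2,3] "a" : S
      [3,4] "city" : (N/(N\PP))\S
    [4,6] N\PP   >
      [4,5] "heard" : (N\PP)/N
      [5,6] "ate" : N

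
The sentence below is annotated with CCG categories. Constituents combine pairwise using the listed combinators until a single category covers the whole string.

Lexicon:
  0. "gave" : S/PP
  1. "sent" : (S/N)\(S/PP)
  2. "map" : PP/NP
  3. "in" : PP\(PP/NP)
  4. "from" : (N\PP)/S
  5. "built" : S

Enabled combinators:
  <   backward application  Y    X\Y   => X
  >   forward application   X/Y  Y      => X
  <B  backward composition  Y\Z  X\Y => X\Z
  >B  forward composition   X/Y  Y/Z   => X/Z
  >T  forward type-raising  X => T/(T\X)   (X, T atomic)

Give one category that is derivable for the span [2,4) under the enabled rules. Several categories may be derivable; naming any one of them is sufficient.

PP

[0,6] S   >
  [0,2] S/N   <
    [0,1] "gave" : S/PP
    [1,2] "sent" : (S/N)\(S/PP)
  [2,6] N   <
    [2,4] PP   <
      [2,3] "map" : PP/NP
      [3,4] "in" : PP\(PP/NP)
    [4,6] N\PP   >
      [4,5] "from" : (N\PP)/S
      [5,6] "built" : S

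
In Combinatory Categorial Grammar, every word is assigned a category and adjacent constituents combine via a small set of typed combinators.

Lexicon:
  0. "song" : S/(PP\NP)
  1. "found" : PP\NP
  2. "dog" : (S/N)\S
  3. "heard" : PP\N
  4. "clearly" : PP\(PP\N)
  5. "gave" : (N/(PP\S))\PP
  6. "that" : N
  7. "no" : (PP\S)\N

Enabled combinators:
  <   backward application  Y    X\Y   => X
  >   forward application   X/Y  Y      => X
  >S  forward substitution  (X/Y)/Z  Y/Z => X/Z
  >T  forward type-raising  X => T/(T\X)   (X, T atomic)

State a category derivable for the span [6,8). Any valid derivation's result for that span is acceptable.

PP\S

[0,8] S   >
  [0,3] S/N   <
    [0,2] S   >
      [0,1] "song" : S/(PP\NP)
      [1,2] "found" : PP\NP
    [2,3] "dog" : (S/N)\S
  [3,8] N   >
    [3,6] N/(PP\S)   <
      [3,5] PP   <
        [3,4] "heard" : PP\N
        [4,5] "clearly" : PP\(PP\N)
      [5,6] "gave" : (N/(PP\S))\PP
    [6,8] PP\S   <
      [6,7] "that" : N
      [7,8] "no" : (PP\S)\N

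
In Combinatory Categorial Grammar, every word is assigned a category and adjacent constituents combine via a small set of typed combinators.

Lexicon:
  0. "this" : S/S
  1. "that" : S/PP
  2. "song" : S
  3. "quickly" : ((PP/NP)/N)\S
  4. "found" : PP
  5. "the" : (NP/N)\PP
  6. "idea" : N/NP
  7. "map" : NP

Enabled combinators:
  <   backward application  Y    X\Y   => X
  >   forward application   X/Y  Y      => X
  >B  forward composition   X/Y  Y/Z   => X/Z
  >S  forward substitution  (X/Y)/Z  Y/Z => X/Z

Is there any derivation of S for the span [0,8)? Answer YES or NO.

YES

[0,8] S   >
  [0,6] S/N   >B
    [0,2] S/PP   >B
      [0,1] "this" : S/S
      [1,2] "that" : S/PP
    [2,6] PP/N   >S
      [2,4] (PP/NP)/N   <
        [2,3] "song" : S
        [3,4] "quickly" : ((PP/NP)/N)\S
      [4,6] NP/N   <
        [4,5] "found" : PP
        [5,6] "the" : (NP/N)\PP
  [6,8] N   >
    [6,7] "idea" : N/NP
    [7,8] "map" : NP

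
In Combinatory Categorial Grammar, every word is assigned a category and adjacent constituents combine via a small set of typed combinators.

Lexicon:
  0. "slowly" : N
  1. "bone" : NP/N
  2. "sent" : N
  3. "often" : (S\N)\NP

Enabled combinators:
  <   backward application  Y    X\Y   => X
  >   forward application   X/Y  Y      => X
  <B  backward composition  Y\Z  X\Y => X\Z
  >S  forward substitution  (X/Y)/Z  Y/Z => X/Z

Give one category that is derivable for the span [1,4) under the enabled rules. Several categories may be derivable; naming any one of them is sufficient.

S\N

[0,4] S   <
  [0,1] "slowly" : N
  [1,4] S\N   <
    [1,3] NP   >
      [1,2] "bone" : NP/N
      [2,3] "sent" : N
    [3,4] "often" : (S\N)\NP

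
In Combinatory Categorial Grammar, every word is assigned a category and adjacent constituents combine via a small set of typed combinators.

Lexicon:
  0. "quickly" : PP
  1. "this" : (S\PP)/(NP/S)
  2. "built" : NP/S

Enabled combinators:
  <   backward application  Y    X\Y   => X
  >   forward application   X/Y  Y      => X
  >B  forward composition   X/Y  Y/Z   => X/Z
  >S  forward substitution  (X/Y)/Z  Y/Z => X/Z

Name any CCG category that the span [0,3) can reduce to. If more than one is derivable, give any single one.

S

[0,3] S   <
  [0,1] "quickly" : PP
  [1,3] S\PP   >
    [1,2] "this" : (S\PP)/(NP/S)
    [2,3] "built" : NP/S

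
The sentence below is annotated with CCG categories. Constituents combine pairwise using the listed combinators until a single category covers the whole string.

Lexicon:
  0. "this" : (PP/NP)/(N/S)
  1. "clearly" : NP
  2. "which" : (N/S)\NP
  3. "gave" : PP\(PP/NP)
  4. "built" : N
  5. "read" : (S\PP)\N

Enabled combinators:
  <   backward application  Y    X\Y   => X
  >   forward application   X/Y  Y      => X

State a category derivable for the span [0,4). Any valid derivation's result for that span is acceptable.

[0,6] S   <
  [0,4] PP   <
    [0,3] PP/NP   >
      [0,1] "this" : (PP/NP)/(N/S)
      [1,3] N/S   <
        [1,2] "clearly" : NP
        [2,3] "which" : (N/S)\NP
    [3,4] "gave" : PP\(PP/NP)
  [4,6] S\PP   <
    [4,5] "built" : N
    [5,6] "read" : (S\PP)\N

PP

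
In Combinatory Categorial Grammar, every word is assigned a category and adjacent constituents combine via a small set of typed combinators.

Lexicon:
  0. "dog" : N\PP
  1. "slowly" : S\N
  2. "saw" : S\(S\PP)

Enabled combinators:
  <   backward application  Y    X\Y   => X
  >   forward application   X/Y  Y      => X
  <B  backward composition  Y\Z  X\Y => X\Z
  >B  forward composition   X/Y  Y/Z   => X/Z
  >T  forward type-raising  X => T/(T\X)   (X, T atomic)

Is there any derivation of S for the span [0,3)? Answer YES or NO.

YES

[0,3] S   <
  [0,2] S\PP   <B
    [0,1] "dog" : N\PP
    [1,2] "slowly" : S\N
  [2,3] "saw" : S\(S\PP)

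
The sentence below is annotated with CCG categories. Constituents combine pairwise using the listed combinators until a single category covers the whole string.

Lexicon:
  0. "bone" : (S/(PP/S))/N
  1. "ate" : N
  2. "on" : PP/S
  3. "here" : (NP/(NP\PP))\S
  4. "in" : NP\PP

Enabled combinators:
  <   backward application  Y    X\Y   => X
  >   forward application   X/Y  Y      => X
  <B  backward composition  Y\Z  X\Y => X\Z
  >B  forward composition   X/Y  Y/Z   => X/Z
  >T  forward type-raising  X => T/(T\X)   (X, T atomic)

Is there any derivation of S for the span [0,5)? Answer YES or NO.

NO

(S/(PP/S))/N N PP/S (NP/(NP\PP))\S NP\PP
CKY chart[0,5] = {N/(N\NP), NP, NP/(NP\NP), PP/(PP\NP), S/(S\NP)}; S ∉ chart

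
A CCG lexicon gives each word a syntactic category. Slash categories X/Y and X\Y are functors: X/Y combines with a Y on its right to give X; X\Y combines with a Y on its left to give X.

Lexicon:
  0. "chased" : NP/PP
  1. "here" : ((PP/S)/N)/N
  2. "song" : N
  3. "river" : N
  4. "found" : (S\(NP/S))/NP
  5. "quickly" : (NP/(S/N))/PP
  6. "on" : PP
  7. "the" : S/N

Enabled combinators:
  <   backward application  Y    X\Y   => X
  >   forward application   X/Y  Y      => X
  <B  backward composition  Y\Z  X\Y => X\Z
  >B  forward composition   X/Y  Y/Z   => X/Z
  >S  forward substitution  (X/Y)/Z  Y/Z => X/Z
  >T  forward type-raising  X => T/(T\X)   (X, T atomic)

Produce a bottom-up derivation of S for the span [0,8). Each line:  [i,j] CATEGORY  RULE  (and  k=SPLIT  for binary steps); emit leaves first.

[0,1] NP/PP  lex  "chased"
[1,2] ((PP/S)/N)/N  lex  "here"
[2,3] N  lex  "song"
[1,3] (PP/S)/N  >  k=2
[3,4] N  lex  "river"
[1,4] PP/S  >  k=3
[0,4] NP/S  >B  k=1
[4,5] (S\(NP/S))/NP  lex  "found"
[5,6] (NP/(S/N))/PP  lex  "quickly"
[6,7] PP  lex  "on"
[5,7] NP/(S/N)  >  k=6
[7,8] S/N  lex  "the"
[5,8] NP  >  k=7
[4,8] S\(NP/S)  >  k=5
[0,8] S  <  k=4

[0,8] S   <
  [0,4] NP/S   >B
    [0,1] "chased" : NP/PP
    [1,4] PP/S   >
      [1,3] (PP/S)/N   >
        [1,2] "here" : ((PP/S)/N)/N
        [2,3] "song" : N
      [3,4] "river" : N
  [4,8] S\(NP/S)   >
    [4,5] "found" : (S\(NP/S))/NP
    [5,8] NP   >
      [5,7] NP/(S/N)   >
        [5,6] "quickly" : (NP/(S/N))/PP
        [6,7] "on" : PP
      [7,8] "the" : S/N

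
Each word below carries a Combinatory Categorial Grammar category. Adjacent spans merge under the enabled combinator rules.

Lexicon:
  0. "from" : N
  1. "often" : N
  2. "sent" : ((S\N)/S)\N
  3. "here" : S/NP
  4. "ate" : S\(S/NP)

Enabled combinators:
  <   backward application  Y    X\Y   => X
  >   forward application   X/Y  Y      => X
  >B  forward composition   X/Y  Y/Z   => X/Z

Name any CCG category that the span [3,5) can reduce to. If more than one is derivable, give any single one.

[0,5] S   <
  [0,1] "from" : N
  [1,5] S\N   >
    [1,3] (S\N)/S   <
      [1,2] "often" : N
      [2,3] "sent" : ((S\N)/S)\N
    [3,5] S   <
      [3,4] "here" : S/NP
      [4,5] "ate" : S\(S/NP)

S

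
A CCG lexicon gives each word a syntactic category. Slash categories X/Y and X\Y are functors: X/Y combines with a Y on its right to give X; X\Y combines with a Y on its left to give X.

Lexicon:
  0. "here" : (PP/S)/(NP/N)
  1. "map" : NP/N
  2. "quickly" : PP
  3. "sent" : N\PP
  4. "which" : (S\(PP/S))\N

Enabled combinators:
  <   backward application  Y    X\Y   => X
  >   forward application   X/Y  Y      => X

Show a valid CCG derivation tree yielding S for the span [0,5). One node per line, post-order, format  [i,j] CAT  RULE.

[0,1] (PP/S)/(NP/N)  lex  "here"
[1,2] NP/N  lex  "map"
[0,2] PP/S  >  k=1
[2,3] PP  lex  "quickly"
[3,4] N\PP  lex  "sent"
[2,4] N  <  k=3
[4,5] (S\(PP/S))\N  lex  "which"
[2,5] S\(PP/S)  <  k=4
[0,5] S  <  k=2

[0,5] S   <
  [0,2] PP/S   >
    [0,1] "here" : (PP/S)/(NP/N)
    [1,2] "map" : NP/N
  [2,5] S\(PP/S)   <
    [2,4] N   <
      [2,3] "quickly" : PP
      [3,4] "sent" : N\PP
    [4,5] "which" : (S\(PP/S))\N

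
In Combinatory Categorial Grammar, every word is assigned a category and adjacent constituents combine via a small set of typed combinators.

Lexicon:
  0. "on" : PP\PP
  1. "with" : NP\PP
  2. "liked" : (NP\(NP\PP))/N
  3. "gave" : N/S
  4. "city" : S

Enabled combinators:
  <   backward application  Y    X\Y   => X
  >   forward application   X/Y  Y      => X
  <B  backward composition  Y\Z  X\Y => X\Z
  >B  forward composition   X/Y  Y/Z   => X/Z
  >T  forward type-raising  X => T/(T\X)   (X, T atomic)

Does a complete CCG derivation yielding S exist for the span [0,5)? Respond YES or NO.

NO

PP\PP NP\PP (NP\(NP\PP))/N N/S S
CKY chart[0,5] = {N/(N\NP), NP, NP/(NP\NP), PP/(PP\NP), S/(S\NP)}; S ∉ chart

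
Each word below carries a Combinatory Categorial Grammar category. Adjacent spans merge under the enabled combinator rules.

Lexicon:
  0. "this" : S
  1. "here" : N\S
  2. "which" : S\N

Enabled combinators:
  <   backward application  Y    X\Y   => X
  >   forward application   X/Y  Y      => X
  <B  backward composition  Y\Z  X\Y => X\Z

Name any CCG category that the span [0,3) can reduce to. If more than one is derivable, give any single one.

S

[0,3] S   <
  [0,2] N   <
    [0,1] "this" : S
    [1,2] "here" : N\S
  [2,3] "which" : S\N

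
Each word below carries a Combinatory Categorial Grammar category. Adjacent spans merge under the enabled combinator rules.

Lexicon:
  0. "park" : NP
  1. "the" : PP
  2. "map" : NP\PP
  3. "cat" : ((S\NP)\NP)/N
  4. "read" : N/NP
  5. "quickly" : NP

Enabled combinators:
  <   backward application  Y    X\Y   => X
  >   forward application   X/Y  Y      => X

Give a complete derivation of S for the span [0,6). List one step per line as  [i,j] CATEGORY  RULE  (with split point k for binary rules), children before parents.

[0,6] S   <
  [0,1] "park" : NP
  [1,6] S\NP   <
    [1,3] NP   <
      [1,2] "the" : PP
      [2,3] "map" : NP\PP
    [3,6] (S\NP)\NP   >
      [3,4] "cat" : ((S\NP)\NP)/N
      [4,6] N   >
        [4,5] "read" : N/NP
        [5,6] "quickly" : NP

[0,1] NP  lex  "park"
[1,2] PP  lex  "the"
[2,3] NP\PP  lex  "map"
[1,3] NP  <  k=2
[3,4] ((S\NP)\NP)/N  lex  "cat"
[4,5] N/NP  lex  "read"
[5,6] NP  lex  "quickly"
[4,6] N  >  k=5
[3,6] (S\NP)\NP  >  k=4
[1,6] S\NP  <  k=3
[0,6] S  <  k=1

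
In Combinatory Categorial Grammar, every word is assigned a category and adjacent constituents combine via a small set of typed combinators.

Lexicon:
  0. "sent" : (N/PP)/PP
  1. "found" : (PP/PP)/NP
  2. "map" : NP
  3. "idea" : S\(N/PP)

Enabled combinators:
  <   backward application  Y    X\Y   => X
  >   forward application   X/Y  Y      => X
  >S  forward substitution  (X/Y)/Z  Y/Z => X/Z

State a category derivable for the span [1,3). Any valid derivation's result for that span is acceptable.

[0,4] S   <
  [0,3] N/PP   >S
    [0,1] "sent" : (N/PP)/PP
    [1,3] PP/PP   >
      [1,2] "found" : (PP/PP)/NP
      [2,3] "map" : NP
  [3,4] "idea" : S\(N/PP)

PP/PP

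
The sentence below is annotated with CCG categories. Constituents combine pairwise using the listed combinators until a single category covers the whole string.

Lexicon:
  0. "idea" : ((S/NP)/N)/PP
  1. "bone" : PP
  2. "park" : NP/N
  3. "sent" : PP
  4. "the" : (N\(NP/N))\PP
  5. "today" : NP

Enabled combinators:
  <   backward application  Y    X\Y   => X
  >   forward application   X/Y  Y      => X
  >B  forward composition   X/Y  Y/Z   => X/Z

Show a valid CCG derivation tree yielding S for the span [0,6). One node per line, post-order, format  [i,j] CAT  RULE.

[0,1] ((S/NP)/N)/PP  lex  "idea"
[1,2] PP  lex  "bone"
[0,2] (S/NP)/N  >  k=1
[2,3] NP/N  lex  "park"
[3,4] PP  lex  "sent"
[4,5] (N\(NP/N))\PP  lex  "the"
[3,5] N\(NP/N)  <  k=4
[2,5] N  <  k=3
[0,5] S/NP  >  k=2
[5,6] NP  lex  "today"
[0,6] S  >  k=5

[0,6] S   >
  [0,5] S/NP   >
    [0,2] (S/NP)/N   >
      [0,1] "idea" : ((S/NP)/N)/PP
      [1,2] "bone" : PP
    [2,5] N   <
      [2,3] "park" : NP/N
      [3,5] N\(NP/N)   <
        [3,4] "sent" : PP
        [4,5] "the" : (N\(NP/N))\PP
  [5,6] "today" : NP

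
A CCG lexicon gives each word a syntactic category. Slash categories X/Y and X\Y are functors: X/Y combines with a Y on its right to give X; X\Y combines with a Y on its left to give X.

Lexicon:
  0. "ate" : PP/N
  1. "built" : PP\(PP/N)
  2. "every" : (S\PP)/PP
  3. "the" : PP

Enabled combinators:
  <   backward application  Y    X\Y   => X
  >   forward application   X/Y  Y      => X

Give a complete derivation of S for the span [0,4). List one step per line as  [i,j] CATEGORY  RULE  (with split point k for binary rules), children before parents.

[0,4] S   <
  [0,2] PP   <
    [0,1] "ate" : PP/N
    [1,2] "built" : PP\(PP/N)
  [2,4] S\PP   >
    [2,3] "every" : (S\PP)/PP
    [3,4] "the" : PP

[0,1] PP/N  lex  "ate"
[1,2] PP\(PP/N)  lex  "built"
[0,2] PP  <  k=1
[2,3] (S\PP)/PP  lex  "every"
[3,4] PP  lex  "the"
[2,4] S\PP  >  k=3
[0,4] S  <  k=2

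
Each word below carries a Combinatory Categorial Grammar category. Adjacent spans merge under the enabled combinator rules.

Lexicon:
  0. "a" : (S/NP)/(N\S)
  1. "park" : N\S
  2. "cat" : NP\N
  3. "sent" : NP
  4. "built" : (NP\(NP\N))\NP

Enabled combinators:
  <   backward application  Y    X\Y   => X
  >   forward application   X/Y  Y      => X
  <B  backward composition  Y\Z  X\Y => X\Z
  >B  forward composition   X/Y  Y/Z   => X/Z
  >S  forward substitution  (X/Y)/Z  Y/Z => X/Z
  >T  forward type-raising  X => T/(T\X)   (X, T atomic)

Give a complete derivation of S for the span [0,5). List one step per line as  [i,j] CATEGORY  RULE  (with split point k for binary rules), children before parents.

[0,5] S   >
  [0,2] S/NP   >
    [0,1] "a" : (S/NP)/(N\S)
    [1,2] "park" : N\S
  [2,5] NP   <
    [2,3] "cat" : NP\N
    [3,5] NP\(NP\N)   <
      [3,4] "sent" : NP
      [4,5] "built" : (NP\(NP\N))\NP

[0,1] (S/NP)/(N\S)  lex  "a"
[1,2] N\S  lex  "park"
[0,2] S/NP  >  k=1
[2,3] NP\N  lex  "cat"
[3,4] NP  lex  "sent"
[4,5] (NP\(NP\N))\NP  lex  "built"
[3,5] NP\(NP\N)  <  k=4
[2,5] NP  <  k=3
[0,5] S  >  k=2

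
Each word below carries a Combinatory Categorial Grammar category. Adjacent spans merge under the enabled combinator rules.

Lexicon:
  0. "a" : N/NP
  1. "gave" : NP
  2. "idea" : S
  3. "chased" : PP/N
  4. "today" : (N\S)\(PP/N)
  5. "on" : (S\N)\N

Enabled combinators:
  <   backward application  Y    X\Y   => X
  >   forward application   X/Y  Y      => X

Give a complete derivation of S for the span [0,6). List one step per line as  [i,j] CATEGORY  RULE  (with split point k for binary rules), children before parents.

[0,6] S   <
  [0,2] N   >
    [0,1] "a" : N/NP
    [1,2] "gave" : NP
  [2,6] S\N   <
    [2,5] N   <
      [2,3] "idea" : S
      [3,5] N\S   <
        [3,4] "chased" : PP/N
        [4,5] "today" : (N\S)\(PP/N)
    [5,6] "on" : (S\N)\N

[0,1] N/NP  lex  "a"
[1,2] NP  lex  "gave"
[0,2] N  >  k=1
[2,3] S  lex  "idea"
[3,4] PP/N  lex  "chased"
[4,5] (N\S)\(PP/N)  lex  "today"
[3,5] N\S  <  k=4
[2,5] N  <  k=3
[5,6] (S\N)\N  lex  "on"
[2,6] S\N  <  k=5
[0,6] S  <  k=2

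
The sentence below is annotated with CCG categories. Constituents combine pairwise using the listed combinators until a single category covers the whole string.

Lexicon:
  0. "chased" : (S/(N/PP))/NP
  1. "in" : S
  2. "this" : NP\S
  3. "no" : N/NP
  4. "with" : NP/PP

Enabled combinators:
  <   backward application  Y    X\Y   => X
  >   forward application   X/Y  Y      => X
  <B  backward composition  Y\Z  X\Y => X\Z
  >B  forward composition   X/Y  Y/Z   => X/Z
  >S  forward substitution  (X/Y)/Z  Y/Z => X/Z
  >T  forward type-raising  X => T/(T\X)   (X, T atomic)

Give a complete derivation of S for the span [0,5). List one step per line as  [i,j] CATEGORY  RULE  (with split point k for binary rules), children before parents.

[0,5] S   >
  [0,3] S/(N/PP)   >
    [0,1] "chased" : (S/(N/PP))/NP
    [1,3] NP   >
      [1,2] NP/(NP\S)   >T
        [1,2] "in" : S
      [2,3] "this" : NP\S
  [3,5] N/PP   >B
    [3,4] "no" : N/NP
    [4,5] "with" : NP/PP

[0,1] (S/(N/PP))/NP  lex  "chased"
[1,2] S  lex  "in"
[1,2] NP/(NP\S)  >T
[2,3] NP\S  lex  "this"
[1,3] NP  >  k=2
[0,3] S/(N/PP)  >  k=1
[3,4] N/NP  lex  "no"
[4,5] NP/PP  lex  "with"
[3,5] N/PP  >B  k=4
[0,5] S  >  k=3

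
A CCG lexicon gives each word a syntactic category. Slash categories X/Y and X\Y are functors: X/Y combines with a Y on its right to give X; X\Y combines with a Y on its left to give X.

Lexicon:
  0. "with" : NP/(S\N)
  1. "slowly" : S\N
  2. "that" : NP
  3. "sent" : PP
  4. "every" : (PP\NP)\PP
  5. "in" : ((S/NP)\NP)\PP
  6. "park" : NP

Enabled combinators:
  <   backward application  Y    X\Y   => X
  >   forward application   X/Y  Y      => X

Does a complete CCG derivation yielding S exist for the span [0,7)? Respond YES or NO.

YES

[0,7] S   >
  [0,6] S/NP   <
    [0,2] NP   >
      [0,1] "with" : NP/(S\N)
      [1,2] "slowly" : S\N
    [2,6] (S/NP)\NP   <
      [2,5] PP   <
        [2,3] "that" : NP
        [3,5] PP\NP   <
          [3,4] "sent" : PP
          [4,5] "every" : (PP\NP)\PP
      [5,6] "in" : ((S/NP)\NP)\PP
  [6,7] "park" : NP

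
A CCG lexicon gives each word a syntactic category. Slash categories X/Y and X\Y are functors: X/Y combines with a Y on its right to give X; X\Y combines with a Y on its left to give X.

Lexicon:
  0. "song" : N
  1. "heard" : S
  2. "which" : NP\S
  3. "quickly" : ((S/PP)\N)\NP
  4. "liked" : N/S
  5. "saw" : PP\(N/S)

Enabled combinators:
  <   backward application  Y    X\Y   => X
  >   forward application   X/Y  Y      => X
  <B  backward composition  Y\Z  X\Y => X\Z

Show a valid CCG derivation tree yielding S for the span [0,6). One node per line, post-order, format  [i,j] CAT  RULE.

[0,1] N  lex  "song"
[1,2] S  lex  "heard"
[2,3] NP\S  lex  "which"
[1,3] NP  <  k=2
[3,4] ((S/PP)\N)\NP  lex  "quickly"
[1,4] (S/PP)\N  <  k=3
[0,4] S/PP  <  k=1
[4,5] N/S  lex  "liked"
[5,6] PP\(N/S)  lex  "saw"
[4,6] PP  <  k=5
[0,6] S  >  k=4

[0,6] S   >
  [0,4] S/PP   <
    [0,1] "song" : N
    [1,4] (S/PP)\N   <
      [1,3] NP   <
        [1,2] "heard" : S
        [2,3] "which" : NP\S
      [3,4] "quickly" : ((S/PP)\N)\NP
  [4,6] PP   <
    [4,5] "liked" : N/S
    [5,6] "saw" : PP\(N/S)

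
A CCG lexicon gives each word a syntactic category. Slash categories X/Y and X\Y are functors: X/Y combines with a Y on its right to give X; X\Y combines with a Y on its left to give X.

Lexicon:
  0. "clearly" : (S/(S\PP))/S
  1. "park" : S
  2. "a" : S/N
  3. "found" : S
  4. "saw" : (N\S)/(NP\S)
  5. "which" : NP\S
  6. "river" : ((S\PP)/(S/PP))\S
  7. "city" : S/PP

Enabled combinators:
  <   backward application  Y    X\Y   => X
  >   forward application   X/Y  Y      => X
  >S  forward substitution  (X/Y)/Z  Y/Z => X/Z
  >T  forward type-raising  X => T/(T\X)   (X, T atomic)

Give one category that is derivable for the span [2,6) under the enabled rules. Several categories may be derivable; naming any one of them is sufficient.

S

[0,8] S   >
  [0,2] S/(S\PP)   >
    [0,1] "clearly" : (S/(S\PP))/S
    [1,2] "park" : S
  [2,8] S\PP   >
    [2,7] (S\PP)/(S/PP)   <
      [2,6] S   >
        [2,3] "a" : S/N
        [3,6] N   <
          [3,4] "found" : S
          [4,6] N\S   >
            [4,5] "saw" : (N\S)/(NP\S)
            [5,6] "which" : NP\S
      [6,7] "river" : ((S\PP)/(S/PP))\S
    [7,8] "city" : S/PP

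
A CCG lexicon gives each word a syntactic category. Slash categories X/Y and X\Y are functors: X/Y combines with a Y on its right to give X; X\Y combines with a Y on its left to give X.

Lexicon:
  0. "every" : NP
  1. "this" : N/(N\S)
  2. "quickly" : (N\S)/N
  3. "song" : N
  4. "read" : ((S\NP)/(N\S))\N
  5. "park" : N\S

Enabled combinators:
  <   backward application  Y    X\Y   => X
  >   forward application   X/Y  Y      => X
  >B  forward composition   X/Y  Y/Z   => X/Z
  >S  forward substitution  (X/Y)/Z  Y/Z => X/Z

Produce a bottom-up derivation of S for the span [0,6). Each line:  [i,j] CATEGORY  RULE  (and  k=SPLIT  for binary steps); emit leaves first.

[0,6] S   <
  [0,1] "every" : NP
  [1,6] S\NP   >
    [1,5] (S\NP)/(N\S)   <
      [1,4] N   >
        [1,2] "this" : N/(N\S)
        [2,4] N\S   >
          [2,3] "quickly" : (N\S)/N
          [3,4] "song" : N
      [4,5] "read" : ((S\NP)/(N\S))\N
    [5,6] "park" : N\S

[0,1] NP  lex  "every"
[1,2] N/(N\S)  lex  "this"
[2,3] (N\S)/N  lex  "quickly"
[3,4] N  lex  "song"
[2,4] N\S  >  k=3
[1,4] N  >  k=2
[4,5] ((S\NP)/(N\S))\N  lex  "read"
[1,5] (S\NP)/(N\S)  <  k=4
[5,6] N\S  lex  "park"
[1,6] S\NP  >  k=5
[0,6] S  <  k=1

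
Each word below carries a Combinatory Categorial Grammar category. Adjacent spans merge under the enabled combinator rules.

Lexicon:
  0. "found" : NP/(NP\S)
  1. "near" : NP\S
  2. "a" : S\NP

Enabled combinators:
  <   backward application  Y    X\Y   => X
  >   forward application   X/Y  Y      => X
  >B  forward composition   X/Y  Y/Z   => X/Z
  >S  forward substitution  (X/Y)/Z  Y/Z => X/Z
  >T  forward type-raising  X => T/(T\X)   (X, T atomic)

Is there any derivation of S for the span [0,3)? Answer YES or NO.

YES

[0,3] S   <
  [0,2] NP   >
    [0,1] "found" : NP/(NP\S)
    [1,2] "near" : NP\S
  [2,3] "a" : S\NP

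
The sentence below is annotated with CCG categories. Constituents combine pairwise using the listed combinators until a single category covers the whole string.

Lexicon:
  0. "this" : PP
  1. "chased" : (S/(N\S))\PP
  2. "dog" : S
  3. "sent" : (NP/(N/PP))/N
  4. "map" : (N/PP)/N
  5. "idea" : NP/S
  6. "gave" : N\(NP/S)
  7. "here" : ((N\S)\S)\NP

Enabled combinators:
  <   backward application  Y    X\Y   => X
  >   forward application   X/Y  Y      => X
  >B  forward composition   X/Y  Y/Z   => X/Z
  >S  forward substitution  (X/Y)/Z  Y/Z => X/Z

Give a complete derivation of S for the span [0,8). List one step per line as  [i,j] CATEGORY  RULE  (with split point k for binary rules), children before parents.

[0,1] PP  lex  "this"
[1,2] (S/(N\S))\PP  lex  "chased"
[0,2] S/(N\S)  <  k=1
[2,3] S  lex  "dog"
[3,4] (NP/(N/PP))/N  lex  "sent"
[4,5] (N/PP)/N  lex  "map"
[3,5] NP/N  >S  k=4
[5,6] NP/S  lex  "idea"
[6,7] N\(NP/S)  lex  "gave"
[5,7] N  <  k=6
[3,7] NP  >  k=5
[7,8] ((N\S)\S)\NP  lex  "here"
[3,8] (N\S)\S  <  k=7
[2,8] N\S  <  k=3
[0,8] S  >  k=2

[0,8] S   >
  [0,2] S/(N\S)   <
    [0,1] "this" : PP
    [1,2] "chased" : (S/(N\S))\PP
  [2,8] N\S   <
    [2,3] "dog" : S
    [3,8] (N\S)\S   <
      [3,7] NP   >
        [3,5] NP/N   >S
          [3,4] "sent" : (NP/(N/PP))/N
          [4,5] "map" : (N/PP)/N
        [5,7] N   <
          [5,6] "idea" : NP/S
          [6,7] "gave" : N\(NP/S)
      [7,8] "here" : ((N\S)\S)\NP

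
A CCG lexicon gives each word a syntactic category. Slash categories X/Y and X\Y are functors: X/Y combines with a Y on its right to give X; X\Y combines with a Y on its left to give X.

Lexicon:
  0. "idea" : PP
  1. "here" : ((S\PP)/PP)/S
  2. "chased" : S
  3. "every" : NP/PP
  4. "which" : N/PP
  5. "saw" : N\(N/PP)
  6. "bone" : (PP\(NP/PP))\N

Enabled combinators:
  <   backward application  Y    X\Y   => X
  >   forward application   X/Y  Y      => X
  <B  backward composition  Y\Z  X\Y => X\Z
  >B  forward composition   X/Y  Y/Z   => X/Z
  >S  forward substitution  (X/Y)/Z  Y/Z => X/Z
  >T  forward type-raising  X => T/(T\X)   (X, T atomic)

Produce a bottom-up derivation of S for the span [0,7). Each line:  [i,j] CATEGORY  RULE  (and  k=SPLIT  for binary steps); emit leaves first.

[0,1] PP  lex  "idea"
[0,1] S/(S\PP)  >T
[1,2] ((S\PP)/PP)/S  lex  "here"
[2,3] S  lex  "chased"
[1,3] (S\PP)/PP  >  k=2
[3,4] NP/PP  lex  "every"
[4,5] N/PP  lex  "which"
[5,6] N\(N/PP)  lex  "saw"
[4,6] N  <  k=5
[6,7] (PP\(NP/PP))\N  lex  "bone"
[4,7] PP\(NP/PP)  <  k=6
[3,7] PP  <  k=4
[1,7] S\PP  >  k=3
[0,7] S  >  k=1

[0,7] S   >
  [0,1] S/(S\PP)   >T
    [0,1] "idea" : PP
  [1,7] S\PP   >
    [1,3] (S\PP)/PP   >
      [1,2] "here" : ((S\PP)/PP)/S
      [2,3] "chased" : S
    [3,7] PP   <
      [3,4] "every" : NP/PP
      [4,7] PP\(NP/PP)   <
        [4,6] N   <
          [4,5] "which" : N/PP
          [5,6] "saw" : N\(N/PP)
        [6,7] "bone" : (PP\(NP/PP))\N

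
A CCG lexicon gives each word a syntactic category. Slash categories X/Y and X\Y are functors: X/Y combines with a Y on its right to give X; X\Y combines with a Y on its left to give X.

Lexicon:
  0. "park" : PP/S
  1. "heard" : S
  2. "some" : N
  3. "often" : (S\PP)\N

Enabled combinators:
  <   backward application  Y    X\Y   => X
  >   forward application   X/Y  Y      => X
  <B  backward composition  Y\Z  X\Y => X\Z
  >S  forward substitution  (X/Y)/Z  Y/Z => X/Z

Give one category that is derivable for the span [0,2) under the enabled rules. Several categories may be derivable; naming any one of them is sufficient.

PP

[0,4] S   <
  [0,2] PP   >
    [0,1] "park" : PP/S
    [1,2] "heard" : S
  [2,4] S\PP   <
    [2,3] "some" : N
    [3,4] "often" : (S\PP)\N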